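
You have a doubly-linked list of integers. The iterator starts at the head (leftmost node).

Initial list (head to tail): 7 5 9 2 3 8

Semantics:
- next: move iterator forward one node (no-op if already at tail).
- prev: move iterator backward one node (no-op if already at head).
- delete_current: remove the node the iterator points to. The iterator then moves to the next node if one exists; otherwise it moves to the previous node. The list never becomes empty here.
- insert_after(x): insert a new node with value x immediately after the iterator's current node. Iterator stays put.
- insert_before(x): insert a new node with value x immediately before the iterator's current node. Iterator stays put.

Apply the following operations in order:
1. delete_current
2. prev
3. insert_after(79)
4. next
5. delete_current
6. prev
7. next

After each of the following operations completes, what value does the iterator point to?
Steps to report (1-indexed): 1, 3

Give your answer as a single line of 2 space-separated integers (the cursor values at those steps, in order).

After 1 (delete_current): list=[5, 9, 2, 3, 8] cursor@5
After 2 (prev): list=[5, 9, 2, 3, 8] cursor@5
After 3 (insert_after(79)): list=[5, 79, 9, 2, 3, 8] cursor@5
After 4 (next): list=[5, 79, 9, 2, 3, 8] cursor@79
After 5 (delete_current): list=[5, 9, 2, 3, 8] cursor@9
After 6 (prev): list=[5, 9, 2, 3, 8] cursor@5
After 7 (next): list=[5, 9, 2, 3, 8] cursor@9

Answer: 5 5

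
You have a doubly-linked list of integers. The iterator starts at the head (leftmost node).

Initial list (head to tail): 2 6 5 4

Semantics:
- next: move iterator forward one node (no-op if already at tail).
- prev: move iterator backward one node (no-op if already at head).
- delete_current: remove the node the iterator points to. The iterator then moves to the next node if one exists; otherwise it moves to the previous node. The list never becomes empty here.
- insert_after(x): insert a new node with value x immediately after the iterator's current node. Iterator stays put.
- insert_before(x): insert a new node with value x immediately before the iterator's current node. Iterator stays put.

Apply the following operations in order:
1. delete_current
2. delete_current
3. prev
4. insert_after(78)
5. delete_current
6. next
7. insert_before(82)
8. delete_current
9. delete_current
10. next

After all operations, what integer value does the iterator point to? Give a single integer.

After 1 (delete_current): list=[6, 5, 4] cursor@6
After 2 (delete_current): list=[5, 4] cursor@5
After 3 (prev): list=[5, 4] cursor@5
After 4 (insert_after(78)): list=[5, 78, 4] cursor@5
After 5 (delete_current): list=[78, 4] cursor@78
After 6 (next): list=[78, 4] cursor@4
After 7 (insert_before(82)): list=[78, 82, 4] cursor@4
After 8 (delete_current): list=[78, 82] cursor@82
After 9 (delete_current): list=[78] cursor@78
After 10 (next): list=[78] cursor@78

Answer: 78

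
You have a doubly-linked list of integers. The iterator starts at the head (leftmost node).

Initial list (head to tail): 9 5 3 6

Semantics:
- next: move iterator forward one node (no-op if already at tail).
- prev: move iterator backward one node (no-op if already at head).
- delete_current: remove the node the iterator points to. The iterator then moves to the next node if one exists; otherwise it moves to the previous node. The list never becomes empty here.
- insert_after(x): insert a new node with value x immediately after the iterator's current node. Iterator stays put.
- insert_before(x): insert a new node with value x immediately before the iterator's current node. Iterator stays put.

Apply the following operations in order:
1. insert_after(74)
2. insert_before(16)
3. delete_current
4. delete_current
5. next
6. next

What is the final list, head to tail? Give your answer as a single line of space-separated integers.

Answer: 16 5 3 6

Derivation:
After 1 (insert_after(74)): list=[9, 74, 5, 3, 6] cursor@9
After 2 (insert_before(16)): list=[16, 9, 74, 5, 3, 6] cursor@9
After 3 (delete_current): list=[16, 74, 5, 3, 6] cursor@74
After 4 (delete_current): list=[16, 5, 3, 6] cursor@5
After 5 (next): list=[16, 5, 3, 6] cursor@3
After 6 (next): list=[16, 5, 3, 6] cursor@6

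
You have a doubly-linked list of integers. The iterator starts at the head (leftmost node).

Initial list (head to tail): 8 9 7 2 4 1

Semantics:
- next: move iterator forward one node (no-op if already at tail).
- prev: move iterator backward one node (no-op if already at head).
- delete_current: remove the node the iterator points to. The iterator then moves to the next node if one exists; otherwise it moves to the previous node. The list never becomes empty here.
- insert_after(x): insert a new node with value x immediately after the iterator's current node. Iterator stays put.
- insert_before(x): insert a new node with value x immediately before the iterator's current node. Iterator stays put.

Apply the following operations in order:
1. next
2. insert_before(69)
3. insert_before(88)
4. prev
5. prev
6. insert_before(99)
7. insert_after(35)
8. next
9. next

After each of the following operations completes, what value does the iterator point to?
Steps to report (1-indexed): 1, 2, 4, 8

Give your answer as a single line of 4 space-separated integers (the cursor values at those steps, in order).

After 1 (next): list=[8, 9, 7, 2, 4, 1] cursor@9
After 2 (insert_before(69)): list=[8, 69, 9, 7, 2, 4, 1] cursor@9
After 3 (insert_before(88)): list=[8, 69, 88, 9, 7, 2, 4, 1] cursor@9
After 4 (prev): list=[8, 69, 88, 9, 7, 2, 4, 1] cursor@88
After 5 (prev): list=[8, 69, 88, 9, 7, 2, 4, 1] cursor@69
After 6 (insert_before(99)): list=[8, 99, 69, 88, 9, 7, 2, 4, 1] cursor@69
After 7 (insert_after(35)): list=[8, 99, 69, 35, 88, 9, 7, 2, 4, 1] cursor@69
After 8 (next): list=[8, 99, 69, 35, 88, 9, 7, 2, 4, 1] cursor@35
After 9 (next): list=[8, 99, 69, 35, 88, 9, 7, 2, 4, 1] cursor@88

Answer: 9 9 88 35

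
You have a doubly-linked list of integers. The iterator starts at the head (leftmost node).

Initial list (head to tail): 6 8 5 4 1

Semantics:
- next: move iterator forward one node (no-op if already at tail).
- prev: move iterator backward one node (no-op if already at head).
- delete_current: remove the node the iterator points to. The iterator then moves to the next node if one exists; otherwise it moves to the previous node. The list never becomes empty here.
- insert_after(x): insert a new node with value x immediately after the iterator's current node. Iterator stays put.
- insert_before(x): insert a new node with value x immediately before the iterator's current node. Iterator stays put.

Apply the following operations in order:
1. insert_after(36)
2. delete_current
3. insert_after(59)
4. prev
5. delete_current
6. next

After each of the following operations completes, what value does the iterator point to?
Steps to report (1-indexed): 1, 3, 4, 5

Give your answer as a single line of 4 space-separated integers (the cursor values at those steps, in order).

After 1 (insert_after(36)): list=[6, 36, 8, 5, 4, 1] cursor@6
After 2 (delete_current): list=[36, 8, 5, 4, 1] cursor@36
After 3 (insert_after(59)): list=[36, 59, 8, 5, 4, 1] cursor@36
After 4 (prev): list=[36, 59, 8, 5, 4, 1] cursor@36
After 5 (delete_current): list=[59, 8, 5, 4, 1] cursor@59
After 6 (next): list=[59, 8, 5, 4, 1] cursor@8

Answer: 6 36 36 59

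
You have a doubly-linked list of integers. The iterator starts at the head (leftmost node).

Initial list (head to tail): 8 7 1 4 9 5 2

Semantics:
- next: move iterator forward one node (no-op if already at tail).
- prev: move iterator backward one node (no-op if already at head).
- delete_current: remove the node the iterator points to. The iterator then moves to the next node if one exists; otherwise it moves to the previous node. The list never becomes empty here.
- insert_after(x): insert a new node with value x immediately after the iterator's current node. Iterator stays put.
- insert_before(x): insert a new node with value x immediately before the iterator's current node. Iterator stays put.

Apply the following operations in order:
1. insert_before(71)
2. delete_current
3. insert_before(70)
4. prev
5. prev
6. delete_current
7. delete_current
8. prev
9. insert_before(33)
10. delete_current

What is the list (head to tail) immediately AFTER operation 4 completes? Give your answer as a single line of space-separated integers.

After 1 (insert_before(71)): list=[71, 8, 7, 1, 4, 9, 5, 2] cursor@8
After 2 (delete_current): list=[71, 7, 1, 4, 9, 5, 2] cursor@7
After 3 (insert_before(70)): list=[71, 70, 7, 1, 4, 9, 5, 2] cursor@7
After 4 (prev): list=[71, 70, 7, 1, 4, 9, 5, 2] cursor@70

Answer: 71 70 7 1 4 9 5 2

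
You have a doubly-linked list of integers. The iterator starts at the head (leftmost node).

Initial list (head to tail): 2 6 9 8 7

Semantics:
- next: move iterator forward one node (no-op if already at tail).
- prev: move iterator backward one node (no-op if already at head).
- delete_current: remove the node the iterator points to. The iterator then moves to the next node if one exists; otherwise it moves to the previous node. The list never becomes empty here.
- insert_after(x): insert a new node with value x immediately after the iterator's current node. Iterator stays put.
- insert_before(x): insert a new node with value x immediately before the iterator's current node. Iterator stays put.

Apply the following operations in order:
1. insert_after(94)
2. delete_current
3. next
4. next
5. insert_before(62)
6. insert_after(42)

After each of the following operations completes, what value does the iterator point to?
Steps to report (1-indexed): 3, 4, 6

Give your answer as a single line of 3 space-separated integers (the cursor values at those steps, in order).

Answer: 6 9 9

Derivation:
After 1 (insert_after(94)): list=[2, 94, 6, 9, 8, 7] cursor@2
After 2 (delete_current): list=[94, 6, 9, 8, 7] cursor@94
After 3 (next): list=[94, 6, 9, 8, 7] cursor@6
After 4 (next): list=[94, 6, 9, 8, 7] cursor@9
After 5 (insert_before(62)): list=[94, 6, 62, 9, 8, 7] cursor@9
After 6 (insert_after(42)): list=[94, 6, 62, 9, 42, 8, 7] cursor@9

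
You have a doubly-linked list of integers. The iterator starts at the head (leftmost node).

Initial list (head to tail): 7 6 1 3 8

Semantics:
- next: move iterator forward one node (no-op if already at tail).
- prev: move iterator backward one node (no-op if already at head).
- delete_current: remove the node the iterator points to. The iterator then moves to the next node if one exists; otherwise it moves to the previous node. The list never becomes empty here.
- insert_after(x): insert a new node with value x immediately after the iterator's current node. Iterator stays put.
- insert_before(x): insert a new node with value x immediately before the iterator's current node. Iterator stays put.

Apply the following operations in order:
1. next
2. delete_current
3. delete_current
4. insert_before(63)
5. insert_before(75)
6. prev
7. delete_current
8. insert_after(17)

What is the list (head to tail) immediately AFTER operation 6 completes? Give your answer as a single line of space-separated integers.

Answer: 7 63 75 3 8

Derivation:
After 1 (next): list=[7, 6, 1, 3, 8] cursor@6
After 2 (delete_current): list=[7, 1, 3, 8] cursor@1
After 3 (delete_current): list=[7, 3, 8] cursor@3
After 4 (insert_before(63)): list=[7, 63, 3, 8] cursor@3
After 5 (insert_before(75)): list=[7, 63, 75, 3, 8] cursor@3
After 6 (prev): list=[7, 63, 75, 3, 8] cursor@75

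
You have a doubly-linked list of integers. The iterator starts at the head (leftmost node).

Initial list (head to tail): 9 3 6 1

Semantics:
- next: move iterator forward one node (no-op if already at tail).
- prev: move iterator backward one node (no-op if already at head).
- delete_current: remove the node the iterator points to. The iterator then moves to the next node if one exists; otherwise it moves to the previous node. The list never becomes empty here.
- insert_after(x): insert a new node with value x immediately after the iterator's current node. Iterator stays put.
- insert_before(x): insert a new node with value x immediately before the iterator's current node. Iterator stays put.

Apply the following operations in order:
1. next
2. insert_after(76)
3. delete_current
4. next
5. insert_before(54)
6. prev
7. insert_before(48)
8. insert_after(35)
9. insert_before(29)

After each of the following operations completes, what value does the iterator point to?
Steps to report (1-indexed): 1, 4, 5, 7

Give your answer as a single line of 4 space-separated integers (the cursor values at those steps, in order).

After 1 (next): list=[9, 3, 6, 1] cursor@3
After 2 (insert_after(76)): list=[9, 3, 76, 6, 1] cursor@3
After 3 (delete_current): list=[9, 76, 6, 1] cursor@76
After 4 (next): list=[9, 76, 6, 1] cursor@6
After 5 (insert_before(54)): list=[9, 76, 54, 6, 1] cursor@6
After 6 (prev): list=[9, 76, 54, 6, 1] cursor@54
After 7 (insert_before(48)): list=[9, 76, 48, 54, 6, 1] cursor@54
After 8 (insert_after(35)): list=[9, 76, 48, 54, 35, 6, 1] cursor@54
After 9 (insert_before(29)): list=[9, 76, 48, 29, 54, 35, 6, 1] cursor@54

Answer: 3 6 6 54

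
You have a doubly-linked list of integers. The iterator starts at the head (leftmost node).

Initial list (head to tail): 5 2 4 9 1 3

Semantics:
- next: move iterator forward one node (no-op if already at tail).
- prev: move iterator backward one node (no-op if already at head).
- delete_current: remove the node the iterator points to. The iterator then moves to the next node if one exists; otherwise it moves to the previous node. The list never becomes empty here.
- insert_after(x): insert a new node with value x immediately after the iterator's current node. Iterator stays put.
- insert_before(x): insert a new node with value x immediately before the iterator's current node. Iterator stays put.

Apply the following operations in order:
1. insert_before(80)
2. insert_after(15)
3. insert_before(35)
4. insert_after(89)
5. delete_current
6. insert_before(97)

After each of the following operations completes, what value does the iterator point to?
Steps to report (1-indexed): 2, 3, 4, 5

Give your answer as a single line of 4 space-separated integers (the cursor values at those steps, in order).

Answer: 5 5 5 89

Derivation:
After 1 (insert_before(80)): list=[80, 5, 2, 4, 9, 1, 3] cursor@5
After 2 (insert_after(15)): list=[80, 5, 15, 2, 4, 9, 1, 3] cursor@5
After 3 (insert_before(35)): list=[80, 35, 5, 15, 2, 4, 9, 1, 3] cursor@5
After 4 (insert_after(89)): list=[80, 35, 5, 89, 15, 2, 4, 9, 1, 3] cursor@5
After 5 (delete_current): list=[80, 35, 89, 15, 2, 4, 9, 1, 3] cursor@89
After 6 (insert_before(97)): list=[80, 35, 97, 89, 15, 2, 4, 9, 1, 3] cursor@89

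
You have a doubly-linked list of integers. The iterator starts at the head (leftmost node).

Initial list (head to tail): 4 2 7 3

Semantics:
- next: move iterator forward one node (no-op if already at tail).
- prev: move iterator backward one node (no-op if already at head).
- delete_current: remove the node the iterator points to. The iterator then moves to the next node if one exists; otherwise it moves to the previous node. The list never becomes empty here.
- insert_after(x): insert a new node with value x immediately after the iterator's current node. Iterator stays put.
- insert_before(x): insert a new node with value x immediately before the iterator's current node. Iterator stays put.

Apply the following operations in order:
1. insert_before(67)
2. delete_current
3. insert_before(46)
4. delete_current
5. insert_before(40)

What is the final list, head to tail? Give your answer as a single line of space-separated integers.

Answer: 67 46 40 7 3

Derivation:
After 1 (insert_before(67)): list=[67, 4, 2, 7, 3] cursor@4
After 2 (delete_current): list=[67, 2, 7, 3] cursor@2
After 3 (insert_before(46)): list=[67, 46, 2, 7, 3] cursor@2
After 4 (delete_current): list=[67, 46, 7, 3] cursor@7
After 5 (insert_before(40)): list=[67, 46, 40, 7, 3] cursor@7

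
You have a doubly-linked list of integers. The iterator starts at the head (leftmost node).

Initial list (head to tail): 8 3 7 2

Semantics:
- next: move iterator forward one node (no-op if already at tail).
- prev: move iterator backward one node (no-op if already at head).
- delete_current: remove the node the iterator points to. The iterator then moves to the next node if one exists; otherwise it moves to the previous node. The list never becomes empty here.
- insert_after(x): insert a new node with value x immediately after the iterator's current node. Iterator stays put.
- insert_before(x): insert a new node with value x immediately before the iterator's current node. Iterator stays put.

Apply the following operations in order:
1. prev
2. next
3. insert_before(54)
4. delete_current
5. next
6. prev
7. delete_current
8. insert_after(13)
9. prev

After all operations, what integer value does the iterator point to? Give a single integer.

After 1 (prev): list=[8, 3, 7, 2] cursor@8
After 2 (next): list=[8, 3, 7, 2] cursor@3
After 3 (insert_before(54)): list=[8, 54, 3, 7, 2] cursor@3
After 4 (delete_current): list=[8, 54, 7, 2] cursor@7
After 5 (next): list=[8, 54, 7, 2] cursor@2
After 6 (prev): list=[8, 54, 7, 2] cursor@7
After 7 (delete_current): list=[8, 54, 2] cursor@2
After 8 (insert_after(13)): list=[8, 54, 2, 13] cursor@2
After 9 (prev): list=[8, 54, 2, 13] cursor@54

Answer: 54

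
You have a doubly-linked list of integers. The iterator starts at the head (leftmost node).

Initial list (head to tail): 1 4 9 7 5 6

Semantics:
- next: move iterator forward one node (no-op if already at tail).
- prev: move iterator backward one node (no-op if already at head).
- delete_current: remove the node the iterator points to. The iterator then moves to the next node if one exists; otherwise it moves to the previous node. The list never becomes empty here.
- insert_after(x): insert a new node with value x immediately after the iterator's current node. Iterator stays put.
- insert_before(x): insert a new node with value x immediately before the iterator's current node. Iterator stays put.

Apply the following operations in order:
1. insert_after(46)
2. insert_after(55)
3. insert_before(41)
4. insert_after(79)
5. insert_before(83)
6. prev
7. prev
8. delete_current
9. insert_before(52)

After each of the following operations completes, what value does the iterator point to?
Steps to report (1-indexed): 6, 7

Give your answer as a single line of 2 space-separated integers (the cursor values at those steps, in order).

Answer: 83 41

Derivation:
After 1 (insert_after(46)): list=[1, 46, 4, 9, 7, 5, 6] cursor@1
After 2 (insert_after(55)): list=[1, 55, 46, 4, 9, 7, 5, 6] cursor@1
After 3 (insert_before(41)): list=[41, 1, 55, 46, 4, 9, 7, 5, 6] cursor@1
After 4 (insert_after(79)): list=[41, 1, 79, 55, 46, 4, 9, 7, 5, 6] cursor@1
After 5 (insert_before(83)): list=[41, 83, 1, 79, 55, 46, 4, 9, 7, 5, 6] cursor@1
After 6 (prev): list=[41, 83, 1, 79, 55, 46, 4, 9, 7, 5, 6] cursor@83
After 7 (prev): list=[41, 83, 1, 79, 55, 46, 4, 9, 7, 5, 6] cursor@41
After 8 (delete_current): list=[83, 1, 79, 55, 46, 4, 9, 7, 5, 6] cursor@83
After 9 (insert_before(52)): list=[52, 83, 1, 79, 55, 46, 4, 9, 7, 5, 6] cursor@83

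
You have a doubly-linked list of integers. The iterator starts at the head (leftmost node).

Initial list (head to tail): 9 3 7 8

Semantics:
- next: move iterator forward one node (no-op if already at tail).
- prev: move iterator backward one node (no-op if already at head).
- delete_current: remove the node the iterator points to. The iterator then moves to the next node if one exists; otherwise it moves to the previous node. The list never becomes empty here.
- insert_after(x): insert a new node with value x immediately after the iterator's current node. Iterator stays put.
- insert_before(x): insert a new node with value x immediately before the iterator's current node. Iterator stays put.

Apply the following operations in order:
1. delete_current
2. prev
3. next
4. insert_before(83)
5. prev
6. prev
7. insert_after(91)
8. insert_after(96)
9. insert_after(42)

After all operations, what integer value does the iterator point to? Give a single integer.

After 1 (delete_current): list=[3, 7, 8] cursor@3
After 2 (prev): list=[3, 7, 8] cursor@3
After 3 (next): list=[3, 7, 8] cursor@7
After 4 (insert_before(83)): list=[3, 83, 7, 8] cursor@7
After 5 (prev): list=[3, 83, 7, 8] cursor@83
After 6 (prev): list=[3, 83, 7, 8] cursor@3
After 7 (insert_after(91)): list=[3, 91, 83, 7, 8] cursor@3
After 8 (insert_after(96)): list=[3, 96, 91, 83, 7, 8] cursor@3
After 9 (insert_after(42)): list=[3, 42, 96, 91, 83, 7, 8] cursor@3

Answer: 3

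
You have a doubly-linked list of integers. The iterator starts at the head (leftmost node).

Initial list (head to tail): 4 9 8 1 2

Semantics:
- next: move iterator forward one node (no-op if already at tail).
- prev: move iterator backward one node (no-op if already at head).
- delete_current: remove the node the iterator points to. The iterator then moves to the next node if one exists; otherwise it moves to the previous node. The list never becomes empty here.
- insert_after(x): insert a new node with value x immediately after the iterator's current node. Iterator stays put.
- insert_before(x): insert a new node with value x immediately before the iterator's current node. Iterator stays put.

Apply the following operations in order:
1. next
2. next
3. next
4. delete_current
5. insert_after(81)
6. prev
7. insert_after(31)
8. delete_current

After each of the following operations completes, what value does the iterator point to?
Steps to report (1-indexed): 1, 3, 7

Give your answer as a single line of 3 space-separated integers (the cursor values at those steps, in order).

Answer: 9 1 8

Derivation:
After 1 (next): list=[4, 9, 8, 1, 2] cursor@9
After 2 (next): list=[4, 9, 8, 1, 2] cursor@8
After 3 (next): list=[4, 9, 8, 1, 2] cursor@1
After 4 (delete_current): list=[4, 9, 8, 2] cursor@2
After 5 (insert_after(81)): list=[4, 9, 8, 2, 81] cursor@2
After 6 (prev): list=[4, 9, 8, 2, 81] cursor@8
After 7 (insert_after(31)): list=[4, 9, 8, 31, 2, 81] cursor@8
After 8 (delete_current): list=[4, 9, 31, 2, 81] cursor@31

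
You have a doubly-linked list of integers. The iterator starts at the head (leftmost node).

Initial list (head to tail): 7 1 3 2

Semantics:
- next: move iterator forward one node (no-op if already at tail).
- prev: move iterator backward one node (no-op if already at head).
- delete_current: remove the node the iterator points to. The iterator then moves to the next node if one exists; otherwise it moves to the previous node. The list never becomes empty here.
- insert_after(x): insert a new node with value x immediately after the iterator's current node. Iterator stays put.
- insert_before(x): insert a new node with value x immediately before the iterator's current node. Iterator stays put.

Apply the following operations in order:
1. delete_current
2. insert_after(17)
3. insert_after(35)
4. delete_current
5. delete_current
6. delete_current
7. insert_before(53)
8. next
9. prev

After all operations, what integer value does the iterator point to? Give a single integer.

After 1 (delete_current): list=[1, 3, 2] cursor@1
After 2 (insert_after(17)): list=[1, 17, 3, 2] cursor@1
After 3 (insert_after(35)): list=[1, 35, 17, 3, 2] cursor@1
After 4 (delete_current): list=[35, 17, 3, 2] cursor@35
After 5 (delete_current): list=[17, 3, 2] cursor@17
After 6 (delete_current): list=[3, 2] cursor@3
After 7 (insert_before(53)): list=[53, 3, 2] cursor@3
After 8 (next): list=[53, 3, 2] cursor@2
After 9 (prev): list=[53, 3, 2] cursor@3

Answer: 3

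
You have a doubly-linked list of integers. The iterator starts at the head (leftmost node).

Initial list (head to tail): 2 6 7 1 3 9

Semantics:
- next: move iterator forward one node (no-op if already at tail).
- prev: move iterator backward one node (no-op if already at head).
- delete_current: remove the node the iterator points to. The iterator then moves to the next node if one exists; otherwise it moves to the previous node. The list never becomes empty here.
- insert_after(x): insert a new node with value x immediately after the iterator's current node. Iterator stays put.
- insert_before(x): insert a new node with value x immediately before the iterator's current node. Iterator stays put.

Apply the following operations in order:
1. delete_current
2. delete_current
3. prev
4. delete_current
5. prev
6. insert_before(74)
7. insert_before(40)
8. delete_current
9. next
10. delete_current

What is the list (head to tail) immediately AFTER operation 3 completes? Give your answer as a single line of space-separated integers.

After 1 (delete_current): list=[6, 7, 1, 3, 9] cursor@6
After 2 (delete_current): list=[7, 1, 3, 9] cursor@7
After 3 (prev): list=[7, 1, 3, 9] cursor@7

Answer: 7 1 3 9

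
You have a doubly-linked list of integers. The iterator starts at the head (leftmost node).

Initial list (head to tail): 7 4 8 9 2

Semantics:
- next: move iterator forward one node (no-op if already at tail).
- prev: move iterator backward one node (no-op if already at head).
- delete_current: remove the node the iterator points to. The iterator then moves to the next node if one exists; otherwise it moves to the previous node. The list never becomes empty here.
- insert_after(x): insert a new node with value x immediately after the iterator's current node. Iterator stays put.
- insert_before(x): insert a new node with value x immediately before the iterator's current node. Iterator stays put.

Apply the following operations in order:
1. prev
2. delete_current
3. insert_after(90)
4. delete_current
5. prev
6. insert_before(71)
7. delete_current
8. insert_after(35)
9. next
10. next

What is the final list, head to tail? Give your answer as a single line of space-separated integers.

Answer: 71 8 35 9 2

Derivation:
After 1 (prev): list=[7, 4, 8, 9, 2] cursor@7
After 2 (delete_current): list=[4, 8, 9, 2] cursor@4
After 3 (insert_after(90)): list=[4, 90, 8, 9, 2] cursor@4
After 4 (delete_current): list=[90, 8, 9, 2] cursor@90
After 5 (prev): list=[90, 8, 9, 2] cursor@90
After 6 (insert_before(71)): list=[71, 90, 8, 9, 2] cursor@90
After 7 (delete_current): list=[71, 8, 9, 2] cursor@8
After 8 (insert_after(35)): list=[71, 8, 35, 9, 2] cursor@8
After 9 (next): list=[71, 8, 35, 9, 2] cursor@35
After 10 (next): list=[71, 8, 35, 9, 2] cursor@9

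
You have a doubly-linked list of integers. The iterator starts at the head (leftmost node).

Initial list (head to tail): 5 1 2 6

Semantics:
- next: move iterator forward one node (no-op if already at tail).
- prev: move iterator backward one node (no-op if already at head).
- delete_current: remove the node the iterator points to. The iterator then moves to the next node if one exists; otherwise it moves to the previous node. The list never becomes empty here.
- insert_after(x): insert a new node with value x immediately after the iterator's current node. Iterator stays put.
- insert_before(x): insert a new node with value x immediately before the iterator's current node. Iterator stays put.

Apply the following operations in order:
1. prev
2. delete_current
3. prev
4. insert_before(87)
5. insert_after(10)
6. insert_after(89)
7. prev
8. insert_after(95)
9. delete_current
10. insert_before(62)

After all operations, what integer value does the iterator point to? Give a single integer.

Answer: 95

Derivation:
After 1 (prev): list=[5, 1, 2, 6] cursor@5
After 2 (delete_current): list=[1, 2, 6] cursor@1
After 3 (prev): list=[1, 2, 6] cursor@1
After 4 (insert_before(87)): list=[87, 1, 2, 6] cursor@1
After 5 (insert_after(10)): list=[87, 1, 10, 2, 6] cursor@1
After 6 (insert_after(89)): list=[87, 1, 89, 10, 2, 6] cursor@1
After 7 (prev): list=[87, 1, 89, 10, 2, 6] cursor@87
After 8 (insert_after(95)): list=[87, 95, 1, 89, 10, 2, 6] cursor@87
After 9 (delete_current): list=[95, 1, 89, 10, 2, 6] cursor@95
After 10 (insert_before(62)): list=[62, 95, 1, 89, 10, 2, 6] cursor@95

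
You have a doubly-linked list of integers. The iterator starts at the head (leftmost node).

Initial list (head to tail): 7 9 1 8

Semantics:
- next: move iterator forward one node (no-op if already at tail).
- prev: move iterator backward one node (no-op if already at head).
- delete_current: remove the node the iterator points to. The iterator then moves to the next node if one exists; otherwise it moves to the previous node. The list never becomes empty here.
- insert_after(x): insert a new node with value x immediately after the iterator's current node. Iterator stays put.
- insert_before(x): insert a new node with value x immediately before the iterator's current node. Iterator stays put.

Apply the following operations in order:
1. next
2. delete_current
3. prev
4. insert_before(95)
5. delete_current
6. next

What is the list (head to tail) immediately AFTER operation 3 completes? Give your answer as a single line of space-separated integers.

After 1 (next): list=[7, 9, 1, 8] cursor@9
After 2 (delete_current): list=[7, 1, 8] cursor@1
After 3 (prev): list=[7, 1, 8] cursor@7

Answer: 7 1 8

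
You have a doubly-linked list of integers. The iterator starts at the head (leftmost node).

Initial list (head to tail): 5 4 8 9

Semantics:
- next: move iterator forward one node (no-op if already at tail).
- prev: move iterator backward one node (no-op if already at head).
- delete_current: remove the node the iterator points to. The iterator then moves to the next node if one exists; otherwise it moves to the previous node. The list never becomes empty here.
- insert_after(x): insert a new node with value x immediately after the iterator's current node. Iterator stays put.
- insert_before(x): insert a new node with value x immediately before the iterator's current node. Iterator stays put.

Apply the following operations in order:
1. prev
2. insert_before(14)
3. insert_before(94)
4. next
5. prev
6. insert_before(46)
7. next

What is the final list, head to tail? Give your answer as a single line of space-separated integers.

After 1 (prev): list=[5, 4, 8, 9] cursor@5
After 2 (insert_before(14)): list=[14, 5, 4, 8, 9] cursor@5
After 3 (insert_before(94)): list=[14, 94, 5, 4, 8, 9] cursor@5
After 4 (next): list=[14, 94, 5, 4, 8, 9] cursor@4
After 5 (prev): list=[14, 94, 5, 4, 8, 9] cursor@5
After 6 (insert_before(46)): list=[14, 94, 46, 5, 4, 8, 9] cursor@5
After 7 (next): list=[14, 94, 46, 5, 4, 8, 9] cursor@4

Answer: 14 94 46 5 4 8 9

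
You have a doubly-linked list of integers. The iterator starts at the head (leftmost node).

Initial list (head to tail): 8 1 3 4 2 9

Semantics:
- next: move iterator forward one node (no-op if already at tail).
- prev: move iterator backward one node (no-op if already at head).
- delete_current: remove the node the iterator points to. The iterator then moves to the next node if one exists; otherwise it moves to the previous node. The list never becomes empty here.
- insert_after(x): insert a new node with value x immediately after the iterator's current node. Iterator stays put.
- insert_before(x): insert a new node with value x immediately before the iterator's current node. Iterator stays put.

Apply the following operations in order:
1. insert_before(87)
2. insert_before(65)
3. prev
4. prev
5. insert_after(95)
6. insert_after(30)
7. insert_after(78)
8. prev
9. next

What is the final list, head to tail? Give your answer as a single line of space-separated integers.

After 1 (insert_before(87)): list=[87, 8, 1, 3, 4, 2, 9] cursor@8
After 2 (insert_before(65)): list=[87, 65, 8, 1, 3, 4, 2, 9] cursor@8
After 3 (prev): list=[87, 65, 8, 1, 3, 4, 2, 9] cursor@65
After 4 (prev): list=[87, 65, 8, 1, 3, 4, 2, 9] cursor@87
After 5 (insert_after(95)): list=[87, 95, 65, 8, 1, 3, 4, 2, 9] cursor@87
After 6 (insert_after(30)): list=[87, 30, 95, 65, 8, 1, 3, 4, 2, 9] cursor@87
After 7 (insert_after(78)): list=[87, 78, 30, 95, 65, 8, 1, 3, 4, 2, 9] cursor@87
After 8 (prev): list=[87, 78, 30, 95, 65, 8, 1, 3, 4, 2, 9] cursor@87
After 9 (next): list=[87, 78, 30, 95, 65, 8, 1, 3, 4, 2, 9] cursor@78

Answer: 87 78 30 95 65 8 1 3 4 2 9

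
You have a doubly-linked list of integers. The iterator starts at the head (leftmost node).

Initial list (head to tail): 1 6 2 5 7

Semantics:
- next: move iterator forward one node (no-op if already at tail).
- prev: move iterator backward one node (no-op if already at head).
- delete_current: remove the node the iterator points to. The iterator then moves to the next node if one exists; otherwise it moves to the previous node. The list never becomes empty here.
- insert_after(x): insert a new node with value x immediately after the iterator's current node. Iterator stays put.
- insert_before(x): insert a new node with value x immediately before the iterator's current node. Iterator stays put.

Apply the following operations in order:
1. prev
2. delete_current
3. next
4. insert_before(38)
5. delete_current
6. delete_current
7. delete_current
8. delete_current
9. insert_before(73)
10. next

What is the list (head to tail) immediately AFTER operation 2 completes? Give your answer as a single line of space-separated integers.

Answer: 6 2 5 7

Derivation:
After 1 (prev): list=[1, 6, 2, 5, 7] cursor@1
After 2 (delete_current): list=[6, 2, 5, 7] cursor@6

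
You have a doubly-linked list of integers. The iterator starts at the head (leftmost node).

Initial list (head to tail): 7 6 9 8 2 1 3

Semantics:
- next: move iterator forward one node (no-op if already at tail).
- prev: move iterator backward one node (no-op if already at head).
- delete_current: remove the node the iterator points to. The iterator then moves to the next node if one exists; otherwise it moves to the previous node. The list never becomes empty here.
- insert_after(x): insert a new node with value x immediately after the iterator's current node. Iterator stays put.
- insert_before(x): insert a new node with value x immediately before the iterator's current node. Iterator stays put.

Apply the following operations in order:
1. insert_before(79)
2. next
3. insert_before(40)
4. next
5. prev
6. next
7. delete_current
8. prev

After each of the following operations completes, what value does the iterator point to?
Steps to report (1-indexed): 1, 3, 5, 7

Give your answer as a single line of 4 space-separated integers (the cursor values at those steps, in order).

Answer: 7 6 6 8

Derivation:
After 1 (insert_before(79)): list=[79, 7, 6, 9, 8, 2, 1, 3] cursor@7
After 2 (next): list=[79, 7, 6, 9, 8, 2, 1, 3] cursor@6
After 3 (insert_before(40)): list=[79, 7, 40, 6, 9, 8, 2, 1, 3] cursor@6
After 4 (next): list=[79, 7, 40, 6, 9, 8, 2, 1, 3] cursor@9
After 5 (prev): list=[79, 7, 40, 6, 9, 8, 2, 1, 3] cursor@6
After 6 (next): list=[79, 7, 40, 6, 9, 8, 2, 1, 3] cursor@9
After 7 (delete_current): list=[79, 7, 40, 6, 8, 2, 1, 3] cursor@8
After 8 (prev): list=[79, 7, 40, 6, 8, 2, 1, 3] cursor@6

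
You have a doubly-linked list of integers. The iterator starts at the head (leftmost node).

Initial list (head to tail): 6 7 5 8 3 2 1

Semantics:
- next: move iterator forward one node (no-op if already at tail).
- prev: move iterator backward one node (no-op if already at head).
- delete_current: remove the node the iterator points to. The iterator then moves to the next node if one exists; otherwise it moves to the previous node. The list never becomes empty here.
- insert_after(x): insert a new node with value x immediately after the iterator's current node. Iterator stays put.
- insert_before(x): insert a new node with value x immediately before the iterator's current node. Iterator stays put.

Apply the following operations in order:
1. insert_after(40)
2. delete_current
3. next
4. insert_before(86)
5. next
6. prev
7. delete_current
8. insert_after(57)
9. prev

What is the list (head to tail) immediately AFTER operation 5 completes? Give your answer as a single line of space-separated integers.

Answer: 40 86 7 5 8 3 2 1

Derivation:
After 1 (insert_after(40)): list=[6, 40, 7, 5, 8, 3, 2, 1] cursor@6
After 2 (delete_current): list=[40, 7, 5, 8, 3, 2, 1] cursor@40
After 3 (next): list=[40, 7, 5, 8, 3, 2, 1] cursor@7
After 4 (insert_before(86)): list=[40, 86, 7, 5, 8, 3, 2, 1] cursor@7
After 5 (next): list=[40, 86, 7, 5, 8, 3, 2, 1] cursor@5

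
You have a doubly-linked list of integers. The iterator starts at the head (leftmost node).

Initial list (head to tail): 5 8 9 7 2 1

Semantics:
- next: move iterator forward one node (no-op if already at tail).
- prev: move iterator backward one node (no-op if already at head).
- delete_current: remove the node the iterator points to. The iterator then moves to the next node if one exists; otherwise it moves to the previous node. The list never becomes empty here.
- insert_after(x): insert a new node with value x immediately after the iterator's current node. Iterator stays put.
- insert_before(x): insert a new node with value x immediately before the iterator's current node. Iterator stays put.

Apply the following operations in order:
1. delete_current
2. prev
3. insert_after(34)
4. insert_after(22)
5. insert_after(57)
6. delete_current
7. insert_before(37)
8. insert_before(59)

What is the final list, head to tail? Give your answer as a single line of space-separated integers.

Answer: 37 59 57 22 34 9 7 2 1

Derivation:
After 1 (delete_current): list=[8, 9, 7, 2, 1] cursor@8
After 2 (prev): list=[8, 9, 7, 2, 1] cursor@8
After 3 (insert_after(34)): list=[8, 34, 9, 7, 2, 1] cursor@8
After 4 (insert_after(22)): list=[8, 22, 34, 9, 7, 2, 1] cursor@8
After 5 (insert_after(57)): list=[8, 57, 22, 34, 9, 7, 2, 1] cursor@8
After 6 (delete_current): list=[57, 22, 34, 9, 7, 2, 1] cursor@57
After 7 (insert_before(37)): list=[37, 57, 22, 34, 9, 7, 2, 1] cursor@57
After 8 (insert_before(59)): list=[37, 59, 57, 22, 34, 9, 7, 2, 1] cursor@57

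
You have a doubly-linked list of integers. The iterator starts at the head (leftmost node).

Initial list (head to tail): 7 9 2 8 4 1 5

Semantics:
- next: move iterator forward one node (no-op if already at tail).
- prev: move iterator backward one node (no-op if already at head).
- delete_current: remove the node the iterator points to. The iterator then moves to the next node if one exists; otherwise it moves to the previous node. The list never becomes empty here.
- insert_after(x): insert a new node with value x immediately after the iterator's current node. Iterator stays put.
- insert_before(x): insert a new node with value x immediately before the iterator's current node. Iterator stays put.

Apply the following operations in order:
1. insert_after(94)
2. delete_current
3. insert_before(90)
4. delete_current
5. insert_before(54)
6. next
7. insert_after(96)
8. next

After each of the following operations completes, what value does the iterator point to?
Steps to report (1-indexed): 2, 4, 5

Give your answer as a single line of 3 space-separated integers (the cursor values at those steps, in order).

Answer: 94 9 9

Derivation:
After 1 (insert_after(94)): list=[7, 94, 9, 2, 8, 4, 1, 5] cursor@7
After 2 (delete_current): list=[94, 9, 2, 8, 4, 1, 5] cursor@94
After 3 (insert_before(90)): list=[90, 94, 9, 2, 8, 4, 1, 5] cursor@94
After 4 (delete_current): list=[90, 9, 2, 8, 4, 1, 5] cursor@9
After 5 (insert_before(54)): list=[90, 54, 9, 2, 8, 4, 1, 5] cursor@9
After 6 (next): list=[90, 54, 9, 2, 8, 4, 1, 5] cursor@2
After 7 (insert_after(96)): list=[90, 54, 9, 2, 96, 8, 4, 1, 5] cursor@2
After 8 (next): list=[90, 54, 9, 2, 96, 8, 4, 1, 5] cursor@96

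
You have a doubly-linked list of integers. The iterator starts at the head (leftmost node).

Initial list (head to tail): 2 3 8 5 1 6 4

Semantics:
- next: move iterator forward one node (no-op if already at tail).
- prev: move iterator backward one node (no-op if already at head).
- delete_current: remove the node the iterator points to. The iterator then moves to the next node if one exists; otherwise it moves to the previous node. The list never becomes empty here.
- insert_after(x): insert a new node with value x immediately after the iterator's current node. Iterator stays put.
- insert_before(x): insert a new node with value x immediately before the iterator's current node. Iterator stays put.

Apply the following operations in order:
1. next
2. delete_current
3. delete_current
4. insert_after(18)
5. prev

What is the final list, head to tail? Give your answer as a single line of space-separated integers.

Answer: 2 5 18 1 6 4

Derivation:
After 1 (next): list=[2, 3, 8, 5, 1, 6, 4] cursor@3
After 2 (delete_current): list=[2, 8, 5, 1, 6, 4] cursor@8
After 3 (delete_current): list=[2, 5, 1, 6, 4] cursor@5
After 4 (insert_after(18)): list=[2, 5, 18, 1, 6, 4] cursor@5
After 5 (prev): list=[2, 5, 18, 1, 6, 4] cursor@2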